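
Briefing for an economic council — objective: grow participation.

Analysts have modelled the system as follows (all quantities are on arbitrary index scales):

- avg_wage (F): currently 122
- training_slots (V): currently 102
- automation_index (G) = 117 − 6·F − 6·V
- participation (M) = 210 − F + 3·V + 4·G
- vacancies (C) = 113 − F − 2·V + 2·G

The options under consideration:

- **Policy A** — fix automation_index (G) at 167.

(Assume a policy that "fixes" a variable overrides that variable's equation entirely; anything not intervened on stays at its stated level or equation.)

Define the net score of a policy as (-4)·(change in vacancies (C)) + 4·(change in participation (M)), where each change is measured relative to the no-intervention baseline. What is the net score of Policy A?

Baseline:
  F = 122
  V = 102
  G = 117 − 6·122 − 6·102 = -1227
  M = 210 − 122 + 3·102 + 4·(-1227) = -4514
  C = 113 − 122 − 2·102 + 2·(-1227) = -2667
Policy A (G := 167):
  F = 122
  V = 102
  G = 167
  M = 210 − 122 + 3·102 + 4·167 = 1062
  C = 113 − 122 − 2·102 + 2·167 = 121
ΔC = 121 − (-2667) = 2788; ΔM = 1062 − (-4514) = 5576
Score = (-4)·2788 + 4·5576 = 11152

11152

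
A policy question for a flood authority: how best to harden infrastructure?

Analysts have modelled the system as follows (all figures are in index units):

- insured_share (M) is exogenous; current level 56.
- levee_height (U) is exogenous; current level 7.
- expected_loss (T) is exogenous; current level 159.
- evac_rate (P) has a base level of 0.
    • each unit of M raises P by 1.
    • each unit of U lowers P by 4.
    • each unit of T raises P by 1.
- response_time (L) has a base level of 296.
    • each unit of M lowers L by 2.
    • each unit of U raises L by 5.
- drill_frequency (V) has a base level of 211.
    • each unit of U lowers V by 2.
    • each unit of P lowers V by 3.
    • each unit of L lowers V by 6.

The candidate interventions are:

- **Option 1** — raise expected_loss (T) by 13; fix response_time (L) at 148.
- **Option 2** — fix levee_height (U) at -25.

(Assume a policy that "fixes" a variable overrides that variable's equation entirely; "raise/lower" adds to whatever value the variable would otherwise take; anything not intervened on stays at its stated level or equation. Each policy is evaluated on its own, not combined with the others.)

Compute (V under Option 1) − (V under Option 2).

Option 1 (T + 13, L := 148):
  M = 56
  U = 7
  T = 159 + 13 = 172
  P = 0 + 56 − 4·7 + 172 = 200
  L = 148
  V = 211 − 2·7 − 3·200 − 6·148 = -1291
Option 2 (U := -25):
  M = 56
  U = -25
  T = 159
  P = 0 + 56 − 4·(-25) + 159 = 315
  L = 296 − 2·56 + 5·(-25) = 59
  V = 211 − 2·(-25) − 3·315 − 6·59 = -1038
V: -1291 − (-1038) = -253

-253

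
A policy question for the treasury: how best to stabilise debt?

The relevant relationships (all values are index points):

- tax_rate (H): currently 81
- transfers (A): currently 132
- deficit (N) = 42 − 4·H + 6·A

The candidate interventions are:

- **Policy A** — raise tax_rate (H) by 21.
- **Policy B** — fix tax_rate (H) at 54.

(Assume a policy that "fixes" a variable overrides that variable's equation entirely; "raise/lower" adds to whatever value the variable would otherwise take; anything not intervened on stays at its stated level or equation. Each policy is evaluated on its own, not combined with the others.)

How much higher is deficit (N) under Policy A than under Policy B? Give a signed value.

-192

Policy A (H + 21):
  H = 81 + 21 = 102
  A = 132
  N = 42 − 4·102 + 6·132 = 426
Policy B (H := 54):
  H = 54
  A = 132
  N = 42 − 4·54 + 6·132 = 618
N: 426 − 618 = -192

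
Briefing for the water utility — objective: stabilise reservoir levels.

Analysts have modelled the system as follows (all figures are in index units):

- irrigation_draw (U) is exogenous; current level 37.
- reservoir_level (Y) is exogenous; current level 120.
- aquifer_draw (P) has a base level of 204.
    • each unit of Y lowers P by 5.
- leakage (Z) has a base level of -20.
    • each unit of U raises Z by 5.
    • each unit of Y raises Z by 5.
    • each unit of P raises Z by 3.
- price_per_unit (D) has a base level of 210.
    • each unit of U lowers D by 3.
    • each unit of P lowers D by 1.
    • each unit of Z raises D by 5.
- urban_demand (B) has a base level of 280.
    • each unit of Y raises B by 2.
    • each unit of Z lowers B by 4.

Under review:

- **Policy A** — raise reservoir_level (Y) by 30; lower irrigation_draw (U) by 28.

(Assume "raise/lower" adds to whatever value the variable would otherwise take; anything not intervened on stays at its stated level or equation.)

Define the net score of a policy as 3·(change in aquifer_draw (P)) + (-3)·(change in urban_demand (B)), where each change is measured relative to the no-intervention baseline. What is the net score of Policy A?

Baseline:
  U = 37
  Y = 120
  P = 204 − 5·120 = -396
  Z = -20 + 5·37 + 5·120 + 3·(-396) = -423
  B = 280 + 2·120 − 4·(-423) = 2212
Policy A (Y + 30, U − 28):
  U = 37 − 28 = 9
  Y = 120 + 30 = 150
  P = 204 − 5·150 = -546
  Z = -20 + 5·9 + 5·150 + 3·(-546) = -863
  B = 280 + 2·150 − 4·(-863) = 4032
ΔP = -546 − (-396) = -150; ΔB = 4032 − 2212 = 1820
Score = 3·(-150) + (-3)·1820 = -5910

-5910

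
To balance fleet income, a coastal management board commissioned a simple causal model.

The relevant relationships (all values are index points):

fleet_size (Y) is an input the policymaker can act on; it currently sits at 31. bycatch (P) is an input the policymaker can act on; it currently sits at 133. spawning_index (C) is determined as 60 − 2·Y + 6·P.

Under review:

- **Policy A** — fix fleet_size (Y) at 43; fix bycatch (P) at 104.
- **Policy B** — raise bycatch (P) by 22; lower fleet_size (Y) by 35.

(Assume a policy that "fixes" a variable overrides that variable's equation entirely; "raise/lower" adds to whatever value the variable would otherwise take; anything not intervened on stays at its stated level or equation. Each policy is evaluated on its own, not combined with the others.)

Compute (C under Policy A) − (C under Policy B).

Policy A (Y := 43, P := 104):
  Y = 43
  P = 104
  C = 60 − 2·43 + 6·104 = 598
Policy B (P + 22, Y − 35):
  Y = 31 − 35 = -4
  P = 133 + 22 = 155
  C = 60 − 2·(-4) + 6·155 = 998
C: 598 − 998 = -400

-400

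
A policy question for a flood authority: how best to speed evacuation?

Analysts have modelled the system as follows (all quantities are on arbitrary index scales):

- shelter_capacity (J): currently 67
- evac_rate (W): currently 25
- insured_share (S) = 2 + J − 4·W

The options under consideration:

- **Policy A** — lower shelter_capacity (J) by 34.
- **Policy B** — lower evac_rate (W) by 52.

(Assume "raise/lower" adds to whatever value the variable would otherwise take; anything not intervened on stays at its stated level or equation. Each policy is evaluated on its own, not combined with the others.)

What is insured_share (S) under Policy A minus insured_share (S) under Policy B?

Policy A (J − 34):
  J = 67 − 34 = 33
  W = 25
  S = 2 + 33 − 4·25 = -65
Policy B (W − 52):
  J = 67
  W = 25 − 52 = -27
  S = 2 + 67 − 4·(-27) = 177
S: -65 − 177 = -242

-242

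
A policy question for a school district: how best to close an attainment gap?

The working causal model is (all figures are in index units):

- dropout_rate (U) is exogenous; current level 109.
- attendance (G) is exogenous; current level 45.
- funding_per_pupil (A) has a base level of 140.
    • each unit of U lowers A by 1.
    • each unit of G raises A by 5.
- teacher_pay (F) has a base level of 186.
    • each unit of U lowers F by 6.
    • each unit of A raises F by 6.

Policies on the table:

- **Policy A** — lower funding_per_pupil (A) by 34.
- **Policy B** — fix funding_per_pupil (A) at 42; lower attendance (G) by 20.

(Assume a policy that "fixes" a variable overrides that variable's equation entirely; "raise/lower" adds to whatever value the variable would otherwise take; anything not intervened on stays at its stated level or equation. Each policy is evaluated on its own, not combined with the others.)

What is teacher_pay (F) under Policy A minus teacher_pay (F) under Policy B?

Policy A (A − 34):
  U = 109
  G = 45
  A = 140 − 109 + 5·45 (−34 from intervention) = 222
  F = 186 − 6·109 + 6·222 = 864
Policy B (A := 42, G − 20):
  U = 109
  G = 45 − 20 = 25
  A = 42
  F = 186 − 6·109 + 6·42 = -216
F: 864 − (-216) = 1080

1080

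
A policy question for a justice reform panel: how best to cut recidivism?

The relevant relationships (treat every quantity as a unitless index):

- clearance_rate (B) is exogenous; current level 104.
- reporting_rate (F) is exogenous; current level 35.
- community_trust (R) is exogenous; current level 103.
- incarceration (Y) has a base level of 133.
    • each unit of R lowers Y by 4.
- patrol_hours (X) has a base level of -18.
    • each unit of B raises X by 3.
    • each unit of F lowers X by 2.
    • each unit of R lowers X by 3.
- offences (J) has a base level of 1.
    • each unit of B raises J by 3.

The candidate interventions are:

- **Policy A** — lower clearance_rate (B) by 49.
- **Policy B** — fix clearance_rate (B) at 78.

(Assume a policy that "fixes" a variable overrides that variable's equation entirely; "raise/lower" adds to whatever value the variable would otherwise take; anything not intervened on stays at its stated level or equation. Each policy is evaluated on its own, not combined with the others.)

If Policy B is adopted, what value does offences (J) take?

Policy B (B := 78):
  B = 78
  J = 1 + 3·78 = 235

235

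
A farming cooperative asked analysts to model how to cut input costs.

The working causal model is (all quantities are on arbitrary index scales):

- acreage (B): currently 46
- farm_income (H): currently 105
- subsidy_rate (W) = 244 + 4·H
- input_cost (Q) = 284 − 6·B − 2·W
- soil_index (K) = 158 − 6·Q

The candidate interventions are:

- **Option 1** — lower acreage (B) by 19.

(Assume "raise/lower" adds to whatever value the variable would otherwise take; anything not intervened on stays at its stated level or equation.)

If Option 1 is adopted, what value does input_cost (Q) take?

-1206

Option 1 (B − 19):
  B = 46 − 19 = 27
  H = 105
  W = 244 + 4·105 = 664
  Q = 284 − 6·27 − 2·664 = -1206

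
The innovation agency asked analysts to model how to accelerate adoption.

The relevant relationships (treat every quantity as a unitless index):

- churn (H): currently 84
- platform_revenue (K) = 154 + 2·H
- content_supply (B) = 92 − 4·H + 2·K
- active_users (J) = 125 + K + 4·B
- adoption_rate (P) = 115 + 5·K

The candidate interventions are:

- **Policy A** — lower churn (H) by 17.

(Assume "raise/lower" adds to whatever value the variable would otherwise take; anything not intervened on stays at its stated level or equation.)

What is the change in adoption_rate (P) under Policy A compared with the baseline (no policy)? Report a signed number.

Baseline:
  H = 84
  K = 154 + 2·84 = 322
  P = 115 + 5·322 = 1725
Policy A (H − 17):
  H = 84 − 17 = 67
  K = 154 + 2·67 = 288
  P = 115 + 5·288 = 1555
Change in P: 1555 − 1725 = -170

-170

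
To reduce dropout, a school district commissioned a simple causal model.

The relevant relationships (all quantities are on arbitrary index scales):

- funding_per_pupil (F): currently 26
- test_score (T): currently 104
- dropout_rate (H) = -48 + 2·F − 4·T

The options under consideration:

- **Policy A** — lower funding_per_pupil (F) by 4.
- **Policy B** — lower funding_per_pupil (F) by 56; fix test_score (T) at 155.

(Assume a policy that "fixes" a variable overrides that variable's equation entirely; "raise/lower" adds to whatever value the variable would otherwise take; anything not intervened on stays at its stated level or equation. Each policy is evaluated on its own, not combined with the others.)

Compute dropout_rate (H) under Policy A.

-420

Policy A (F − 4):
  F = 26 − 4 = 22
  T = 104
  H = -48 + 2·22 − 4·104 = -420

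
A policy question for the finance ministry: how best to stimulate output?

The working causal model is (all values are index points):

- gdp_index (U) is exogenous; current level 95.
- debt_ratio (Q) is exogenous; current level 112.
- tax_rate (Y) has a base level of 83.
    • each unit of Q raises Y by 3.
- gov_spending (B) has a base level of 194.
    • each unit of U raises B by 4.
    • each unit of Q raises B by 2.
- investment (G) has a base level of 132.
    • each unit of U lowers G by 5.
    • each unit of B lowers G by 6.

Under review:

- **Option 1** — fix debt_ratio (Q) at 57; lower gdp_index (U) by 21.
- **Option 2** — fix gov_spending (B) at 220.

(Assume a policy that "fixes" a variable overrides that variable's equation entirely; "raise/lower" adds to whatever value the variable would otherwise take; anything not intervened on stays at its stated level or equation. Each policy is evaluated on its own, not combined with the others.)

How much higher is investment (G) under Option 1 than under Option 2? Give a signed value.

Option 1 (Q := 57, U − 21):
  U = 95 − 21 = 74
  Q = 57
  B = 194 + 4·74 + 2·57 = 604
  G = 132 − 5·74 − 6·604 = -3862
Option 2 (B := 220):
  U = 95
  Q = 112
  B = 220
  G = 132 − 5·95 − 6·220 = -1663
G: -3862 − (-1663) = -2199

-2199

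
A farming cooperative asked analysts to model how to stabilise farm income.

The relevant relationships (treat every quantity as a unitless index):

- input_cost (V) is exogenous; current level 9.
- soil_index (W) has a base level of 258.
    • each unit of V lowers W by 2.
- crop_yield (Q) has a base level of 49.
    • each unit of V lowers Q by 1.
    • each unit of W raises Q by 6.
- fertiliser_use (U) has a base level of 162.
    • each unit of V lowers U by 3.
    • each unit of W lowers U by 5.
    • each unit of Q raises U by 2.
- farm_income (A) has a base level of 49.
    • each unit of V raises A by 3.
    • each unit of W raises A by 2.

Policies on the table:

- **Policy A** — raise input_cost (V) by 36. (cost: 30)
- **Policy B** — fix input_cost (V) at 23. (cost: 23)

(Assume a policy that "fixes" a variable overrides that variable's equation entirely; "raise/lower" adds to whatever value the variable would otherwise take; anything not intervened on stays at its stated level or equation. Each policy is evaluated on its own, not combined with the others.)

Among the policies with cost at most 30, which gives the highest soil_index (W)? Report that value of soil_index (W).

212

Policy A (V + 36):
  V = 9 + 36 = 45
  W = 258 − 2·45 = 168
Policy B (V := 23):
  V = 23
  W = 258 − 2·23 = 212
Comparing — Policy A: W=168, Policy B: W=212. Highest is 212 (Policy B).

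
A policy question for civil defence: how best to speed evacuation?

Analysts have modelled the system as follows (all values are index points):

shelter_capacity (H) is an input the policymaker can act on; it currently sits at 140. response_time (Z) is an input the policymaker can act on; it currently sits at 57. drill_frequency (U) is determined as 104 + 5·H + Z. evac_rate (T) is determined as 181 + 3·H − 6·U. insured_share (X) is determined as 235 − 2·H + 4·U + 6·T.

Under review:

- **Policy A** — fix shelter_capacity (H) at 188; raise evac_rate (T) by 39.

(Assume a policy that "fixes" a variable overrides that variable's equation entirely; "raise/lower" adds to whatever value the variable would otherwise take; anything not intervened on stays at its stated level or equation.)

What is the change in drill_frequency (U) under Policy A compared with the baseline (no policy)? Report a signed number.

240

Baseline:
  H = 140
  Z = 57
  U = 104 + 5·140 + 57 = 861
Policy A (H := 188, T + 39):
  H = 188
  Z = 57
  U = 104 + 5·188 + 57 = 1101
Change in U: 1101 − 861 = 240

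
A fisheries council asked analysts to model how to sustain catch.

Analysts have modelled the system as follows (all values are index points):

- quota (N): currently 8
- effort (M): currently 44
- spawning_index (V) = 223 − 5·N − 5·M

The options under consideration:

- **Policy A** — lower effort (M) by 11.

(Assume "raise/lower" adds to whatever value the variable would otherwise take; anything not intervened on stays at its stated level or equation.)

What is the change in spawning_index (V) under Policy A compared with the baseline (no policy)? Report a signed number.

55

Baseline:
  N = 8
  M = 44
  V = 223 − 5·8 − 5·44 = -37
Policy A (M − 11):
  N = 8
  M = 44 − 11 = 33
  V = 223 − 5·8 − 5·33 = 18
Change in V: 18 − (-37) = 55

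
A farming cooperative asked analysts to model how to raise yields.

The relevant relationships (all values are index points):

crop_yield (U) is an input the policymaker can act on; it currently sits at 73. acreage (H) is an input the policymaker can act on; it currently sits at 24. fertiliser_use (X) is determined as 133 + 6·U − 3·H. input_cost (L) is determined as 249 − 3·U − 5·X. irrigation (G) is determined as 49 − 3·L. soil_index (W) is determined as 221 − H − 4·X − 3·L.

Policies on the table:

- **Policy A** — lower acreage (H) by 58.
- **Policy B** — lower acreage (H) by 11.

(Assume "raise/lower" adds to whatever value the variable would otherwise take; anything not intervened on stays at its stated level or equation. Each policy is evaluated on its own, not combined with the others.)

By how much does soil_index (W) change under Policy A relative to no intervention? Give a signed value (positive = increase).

1972

Baseline:
  U = 73
  H = 24
  X = 133 + 6·73 − 3·24 = 499
  L = 249 − 3·73 − 5·499 = -2465
  W = 221 − 24 − 4·499 − 3·(-2465) = 5596
Policy A (H − 58):
  U = 73
  H = 24 − 58 = -34
  X = 133 + 6·73 − 3·(-34) = 673
  L = 249 − 3·73 − 5·673 = -3335
  W = 221 − (-34) − 4·673 − 3·(-3335) = 7568
Change in W: 7568 − 5596 = 1972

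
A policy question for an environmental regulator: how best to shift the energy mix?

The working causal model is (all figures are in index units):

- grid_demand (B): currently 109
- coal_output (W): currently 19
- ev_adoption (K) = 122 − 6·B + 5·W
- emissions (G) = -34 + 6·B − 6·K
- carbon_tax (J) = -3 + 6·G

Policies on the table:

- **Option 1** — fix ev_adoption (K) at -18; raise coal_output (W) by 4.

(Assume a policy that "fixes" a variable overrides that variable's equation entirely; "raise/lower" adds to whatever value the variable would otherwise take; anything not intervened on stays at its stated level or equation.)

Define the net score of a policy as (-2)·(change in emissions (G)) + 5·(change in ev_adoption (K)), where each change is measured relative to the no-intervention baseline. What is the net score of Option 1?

Baseline:
  B = 109
  W = 19
  K = 122 − 6·109 + 5·19 = -437
  G = -34 + 6·109 − 6·(-437) = 3242
Option 1 (K := -18, W + 4):
  B = 109
  W = 19 + 4 = 23
  K = -18
  G = -34 + 6·109 − 6·(-18) = 728
ΔG = 728 − 3242 = -2514; ΔK = -18 − (-437) = 419
Score = (-2)·(-2514) + 5·419 = 7123

7123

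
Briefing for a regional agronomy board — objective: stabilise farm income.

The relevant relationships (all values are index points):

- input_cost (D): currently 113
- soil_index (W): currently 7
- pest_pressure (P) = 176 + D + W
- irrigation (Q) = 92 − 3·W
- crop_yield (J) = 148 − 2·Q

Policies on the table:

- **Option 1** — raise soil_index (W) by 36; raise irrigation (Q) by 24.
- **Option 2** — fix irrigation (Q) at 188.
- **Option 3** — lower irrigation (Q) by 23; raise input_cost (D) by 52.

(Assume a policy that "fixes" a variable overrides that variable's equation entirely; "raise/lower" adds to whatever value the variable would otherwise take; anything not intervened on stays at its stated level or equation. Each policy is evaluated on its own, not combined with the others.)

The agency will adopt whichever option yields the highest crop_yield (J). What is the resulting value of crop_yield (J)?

Option 1 (W + 36, Q + 24):
  W = 7 + 36 = 43
  Q = 92 − 3·43 (+24 from intervention) = -13
  J = 148 − 2·(-13) = 174
Option 2 (Q := 188):
  W = 7
  Q = 188
  J = 148 − 2·188 = -228
Option 3 (Q − 23, D + 52):
  W = 7
  Q = 92 − 3·7 (−23 from intervention) = 48
  J = 148 − 2·48 = 52
Comparing — Option 1: J=174, Option 2: J=-228, Option 3: J=52. Highest is 174 (Option 1).

174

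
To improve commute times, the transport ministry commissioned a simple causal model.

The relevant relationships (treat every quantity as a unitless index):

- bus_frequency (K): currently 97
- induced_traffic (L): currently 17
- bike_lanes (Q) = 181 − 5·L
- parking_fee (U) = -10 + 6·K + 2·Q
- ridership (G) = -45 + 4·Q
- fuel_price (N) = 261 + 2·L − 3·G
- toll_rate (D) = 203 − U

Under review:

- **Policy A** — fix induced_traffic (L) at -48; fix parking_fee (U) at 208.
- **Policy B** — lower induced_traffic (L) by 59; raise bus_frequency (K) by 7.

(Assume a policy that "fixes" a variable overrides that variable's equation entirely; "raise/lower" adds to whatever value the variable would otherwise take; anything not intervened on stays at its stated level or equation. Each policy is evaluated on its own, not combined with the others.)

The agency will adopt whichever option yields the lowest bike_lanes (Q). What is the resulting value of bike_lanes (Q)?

391

Policy A (L := -48, U := 208):
  L = -48
  Q = 181 − 5·(-48) = 421
Policy B (L − 59, K + 7):
  L = 17 − 59 = -42
  Q = 181 − 5·(-42) = 391
Comparing — Policy A: Q=421, Policy B: Q=391. Lowest is 391 (Policy B).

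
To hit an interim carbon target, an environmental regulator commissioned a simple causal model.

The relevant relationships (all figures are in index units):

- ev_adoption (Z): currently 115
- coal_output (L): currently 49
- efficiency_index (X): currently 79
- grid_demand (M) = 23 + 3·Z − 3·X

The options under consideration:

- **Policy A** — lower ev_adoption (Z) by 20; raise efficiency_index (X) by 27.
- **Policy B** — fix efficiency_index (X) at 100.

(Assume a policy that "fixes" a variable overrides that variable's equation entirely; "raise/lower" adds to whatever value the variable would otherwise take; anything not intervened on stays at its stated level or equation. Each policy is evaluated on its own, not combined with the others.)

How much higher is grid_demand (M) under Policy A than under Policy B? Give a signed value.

-78

Policy A (Z − 20, X + 27):
  Z = 115 − 20 = 95
  X = 79 + 27 = 106
  M = 23 + 3·95 − 3·106 = -10
Policy B (X := 100):
  Z = 115
  X = 100
  M = 23 + 3·115 − 3·100 = 68
M: -10 − 68 = -78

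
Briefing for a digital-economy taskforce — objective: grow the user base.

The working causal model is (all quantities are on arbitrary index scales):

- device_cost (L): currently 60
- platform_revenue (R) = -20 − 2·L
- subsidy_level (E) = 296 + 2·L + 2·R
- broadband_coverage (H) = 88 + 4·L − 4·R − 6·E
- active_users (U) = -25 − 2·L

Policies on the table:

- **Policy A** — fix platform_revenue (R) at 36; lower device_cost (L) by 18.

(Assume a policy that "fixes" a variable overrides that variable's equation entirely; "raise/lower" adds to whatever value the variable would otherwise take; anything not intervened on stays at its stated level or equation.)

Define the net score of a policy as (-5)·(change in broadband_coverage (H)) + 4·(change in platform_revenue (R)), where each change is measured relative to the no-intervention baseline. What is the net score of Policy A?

14064

Baseline:
  L = 60
  R = -20 − 2·60 = -140
  E = 296 + 2·60 + 2·(-140) = 136
  H = 88 + 4·60 − 4·(-140) − 6·136 = 72
Policy A (R := 36, L − 18):
  L = 60 − 18 = 42
  R = 36
  E = 296 + 2·42 + 2·36 = 452
  H = 88 + 4·42 − 4·36 − 6·452 = -2600
ΔH = -2600 − 72 = -2672; ΔR = 36 − (-140) = 176
Score = (-5)·(-2672) + 4·176 = 14064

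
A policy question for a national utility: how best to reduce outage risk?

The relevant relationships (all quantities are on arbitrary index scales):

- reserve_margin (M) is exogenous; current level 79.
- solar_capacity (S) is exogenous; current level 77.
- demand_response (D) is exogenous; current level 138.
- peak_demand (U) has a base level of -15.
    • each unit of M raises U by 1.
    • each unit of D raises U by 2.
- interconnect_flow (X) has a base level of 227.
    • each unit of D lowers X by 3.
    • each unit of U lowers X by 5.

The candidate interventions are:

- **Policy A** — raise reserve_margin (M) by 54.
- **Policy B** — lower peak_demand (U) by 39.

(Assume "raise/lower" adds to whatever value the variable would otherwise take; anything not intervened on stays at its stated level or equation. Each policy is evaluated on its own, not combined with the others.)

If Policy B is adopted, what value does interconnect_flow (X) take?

Policy B (U − 39):
  M = 79
  D = 138
  U = -15 + 79 + 2·138 (−39 from intervention) = 301
  X = 227 − 3·138 − 5·301 = -1692

-1692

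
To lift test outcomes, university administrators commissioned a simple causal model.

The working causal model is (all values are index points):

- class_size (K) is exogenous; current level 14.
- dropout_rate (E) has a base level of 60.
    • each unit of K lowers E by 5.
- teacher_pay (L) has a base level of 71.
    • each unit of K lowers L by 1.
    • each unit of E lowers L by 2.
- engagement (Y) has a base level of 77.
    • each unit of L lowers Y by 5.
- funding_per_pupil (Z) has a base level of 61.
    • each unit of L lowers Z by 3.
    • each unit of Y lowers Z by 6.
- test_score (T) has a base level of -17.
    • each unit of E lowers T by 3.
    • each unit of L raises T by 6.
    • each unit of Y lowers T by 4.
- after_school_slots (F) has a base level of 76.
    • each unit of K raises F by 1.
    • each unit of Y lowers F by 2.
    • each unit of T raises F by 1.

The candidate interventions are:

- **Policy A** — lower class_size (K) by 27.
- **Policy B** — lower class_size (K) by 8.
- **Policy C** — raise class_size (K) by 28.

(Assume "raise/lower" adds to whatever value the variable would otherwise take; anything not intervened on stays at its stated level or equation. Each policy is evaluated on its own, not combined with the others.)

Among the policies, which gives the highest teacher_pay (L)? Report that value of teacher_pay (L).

329

Policy A (K − 27):
  K = 14 − 27 = -13
  E = 60 − 5·(-13) = 125
  L = 71 − (-13) − 2·125 = -166
Policy B (K − 8):
  K = 14 − 8 = 6
  E = 60 − 5·6 = 30
  L = 71 − 6 − 2·30 = 5
Policy C (K + 28):
  K = 14 + 28 = 42
  E = 60 − 5·42 = -150
  L = 71 − 42 − 2·(-150) = 329
Comparing — Policy A: L=-166, Policy B: L=5, Policy C: L=329. Highest is 329 (Policy C).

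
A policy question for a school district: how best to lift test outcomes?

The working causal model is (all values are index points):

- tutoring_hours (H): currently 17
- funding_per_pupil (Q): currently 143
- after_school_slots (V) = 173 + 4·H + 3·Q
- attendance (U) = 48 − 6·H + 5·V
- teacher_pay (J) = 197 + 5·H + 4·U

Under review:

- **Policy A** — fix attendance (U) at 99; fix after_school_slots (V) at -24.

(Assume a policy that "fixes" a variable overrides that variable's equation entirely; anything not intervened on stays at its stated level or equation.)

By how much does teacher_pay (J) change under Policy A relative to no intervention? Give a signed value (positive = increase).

-12788

Baseline:
  H = 17
  Q = 143
  V = 173 + 4·17 + 3·143 = 670
  U = 48 − 6·17 + 5·670 = 3296
  J = 197 + 5·17 + 4·3296 = 13466
Policy A (U := 99, V := -24):
  H = 17
  Q = 143
  V = -24
  U = 99
  J = 197 + 5·17 + 4·99 = 678
Change in J: 678 − 13466 = -12788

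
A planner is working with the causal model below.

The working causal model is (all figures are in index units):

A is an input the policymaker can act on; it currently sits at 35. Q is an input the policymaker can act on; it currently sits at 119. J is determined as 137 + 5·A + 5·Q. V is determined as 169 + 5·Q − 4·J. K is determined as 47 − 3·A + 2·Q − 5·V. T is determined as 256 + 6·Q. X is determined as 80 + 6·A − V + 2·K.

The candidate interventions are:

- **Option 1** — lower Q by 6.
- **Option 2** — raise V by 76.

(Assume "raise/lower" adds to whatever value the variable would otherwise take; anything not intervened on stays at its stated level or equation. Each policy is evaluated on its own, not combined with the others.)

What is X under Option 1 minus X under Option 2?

-178

Option 1 (Q − 6):
  A = 35
  Q = 119 − 6 = 113
  J = 137 + 5·35 + 5·113 = 877
  V = 169 + 5·113 − 4·877 = -2774
  K = 47 − 3·35 + 2·113 − 5·(-2774) = 14038
  X = 80 + 6·35 − (-2774) + 2·14038 = 31140
Option 2 (V + 76):
  A = 35
  Q = 119
  J = 137 + 5·35 + 5·119 = 907
  V = 169 + 5·119 − 4·907 (+76 from intervention) = -2788
  K = 47 − 3·35 + 2·119 − 5·(-2788) = 14120
  X = 80 + 6·35 − (-2788) + 2·14120 = 31318
X: 31140 − 31318 = -178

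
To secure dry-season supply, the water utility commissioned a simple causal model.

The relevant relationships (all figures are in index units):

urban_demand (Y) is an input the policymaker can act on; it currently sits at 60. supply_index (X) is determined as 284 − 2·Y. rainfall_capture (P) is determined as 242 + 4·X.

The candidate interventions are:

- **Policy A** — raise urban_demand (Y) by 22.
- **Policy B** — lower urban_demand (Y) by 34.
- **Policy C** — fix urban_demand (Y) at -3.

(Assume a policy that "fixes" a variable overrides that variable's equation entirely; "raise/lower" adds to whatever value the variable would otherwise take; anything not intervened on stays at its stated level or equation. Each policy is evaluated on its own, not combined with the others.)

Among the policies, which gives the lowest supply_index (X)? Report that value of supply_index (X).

120

Policy A (Y + 22):
  Y = 60 + 22 = 82
  X = 284 − 2·82 = 120
Policy B (Y − 34):
  Y = 60 − 34 = 26
  X = 284 − 2·26 = 232
Policy C (Y := -3):
  Y = -3
  X = 284 − 2·(-3) = 290
Comparing — Policy A: X=120, Policy B: X=232, Policy C: X=290. Lowest is 120 (Policy A).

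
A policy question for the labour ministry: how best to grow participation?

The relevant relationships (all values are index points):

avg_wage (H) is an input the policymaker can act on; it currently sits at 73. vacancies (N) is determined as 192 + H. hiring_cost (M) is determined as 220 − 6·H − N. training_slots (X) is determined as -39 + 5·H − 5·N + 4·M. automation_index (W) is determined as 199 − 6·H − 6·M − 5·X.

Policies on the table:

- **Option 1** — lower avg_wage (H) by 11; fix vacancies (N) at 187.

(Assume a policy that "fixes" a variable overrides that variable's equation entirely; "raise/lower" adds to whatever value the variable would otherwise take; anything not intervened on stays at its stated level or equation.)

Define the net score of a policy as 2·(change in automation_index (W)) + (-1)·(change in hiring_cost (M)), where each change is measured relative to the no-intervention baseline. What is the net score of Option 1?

Baseline:
  H = 73
  N = 192 + 73 = 265
  M = 220 − 6·73 − 265 = -483
  X = -39 + 5·73 − 5·265 + 4·(-483) = -2931
  W = 199 − 6·73 − 6·(-483) − 5·(-2931) = 17314
Option 1 (H − 11, N := 187):
  H = 73 − 11 = 62
  N = 187
  M = 220 − 6·62 − 187 = -339
  X = -39 + 5·62 − 5·187 + 4·(-339) = -2020
  W = 199 − 6·62 − 6·(-339) − 5·(-2020) = 11961
ΔW = 11961 − 17314 = -5353; ΔM = -339 − (-483) = 144
Score = 2·(-5353) + (-1)·144 = -10850

-10850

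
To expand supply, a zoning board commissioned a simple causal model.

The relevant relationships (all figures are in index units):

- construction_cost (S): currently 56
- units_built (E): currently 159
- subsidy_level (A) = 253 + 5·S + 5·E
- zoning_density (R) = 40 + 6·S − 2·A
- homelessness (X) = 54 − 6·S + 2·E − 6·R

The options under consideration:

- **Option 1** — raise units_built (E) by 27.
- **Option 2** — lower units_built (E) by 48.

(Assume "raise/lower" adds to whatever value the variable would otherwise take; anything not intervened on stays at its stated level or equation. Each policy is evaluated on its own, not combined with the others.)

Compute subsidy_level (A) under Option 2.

Option 2 (E − 48):
  S = 56
  E = 159 − 48 = 111
  A = 253 + 5·56 + 5·111 = 1088

1088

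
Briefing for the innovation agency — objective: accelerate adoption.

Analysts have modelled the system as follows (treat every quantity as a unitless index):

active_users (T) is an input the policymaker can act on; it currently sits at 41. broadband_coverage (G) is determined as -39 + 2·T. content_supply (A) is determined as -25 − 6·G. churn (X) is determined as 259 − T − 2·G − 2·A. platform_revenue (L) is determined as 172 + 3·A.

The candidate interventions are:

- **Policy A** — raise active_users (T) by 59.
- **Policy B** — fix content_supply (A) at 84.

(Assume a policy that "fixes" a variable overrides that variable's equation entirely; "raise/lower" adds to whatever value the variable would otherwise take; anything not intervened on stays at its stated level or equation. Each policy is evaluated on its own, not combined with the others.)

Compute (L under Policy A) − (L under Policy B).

Policy A (T + 59):
  T = 41 + 59 = 100
  G = -39 + 2·100 = 161
  A = -25 − 6·161 = -991
  L = 172 + 3·(-991) = -2801
Policy B (A := 84):
  T = 41
  G = -39 + 2·41 = 43
  A = 84
  L = 172 + 3·84 = 424
L: -2801 − 424 = -3225

-3225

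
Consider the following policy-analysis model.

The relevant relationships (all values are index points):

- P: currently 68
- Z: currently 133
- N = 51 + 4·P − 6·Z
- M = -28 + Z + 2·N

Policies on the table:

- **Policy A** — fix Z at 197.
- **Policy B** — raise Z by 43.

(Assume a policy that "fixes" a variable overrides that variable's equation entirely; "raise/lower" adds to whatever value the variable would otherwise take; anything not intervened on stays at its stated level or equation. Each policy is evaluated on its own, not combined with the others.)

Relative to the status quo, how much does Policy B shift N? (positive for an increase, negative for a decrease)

-258

Baseline:
  P = 68
  Z = 133
  N = 51 + 4·68 − 6·133 = -475
Policy B (Z + 43):
  P = 68
  Z = 133 + 43 = 176
  N = 51 + 4·68 − 6·176 = -733
Change in N: -733 − (-475) = -258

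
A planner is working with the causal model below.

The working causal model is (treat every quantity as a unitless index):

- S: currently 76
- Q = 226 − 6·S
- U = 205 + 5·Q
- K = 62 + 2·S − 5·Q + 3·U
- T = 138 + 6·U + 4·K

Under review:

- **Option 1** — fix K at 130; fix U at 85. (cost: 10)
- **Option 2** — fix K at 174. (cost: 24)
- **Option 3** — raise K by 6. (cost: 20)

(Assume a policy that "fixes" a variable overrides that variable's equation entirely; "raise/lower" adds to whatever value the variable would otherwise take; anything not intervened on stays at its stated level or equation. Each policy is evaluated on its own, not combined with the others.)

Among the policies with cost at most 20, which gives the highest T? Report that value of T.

Option 1 (K := 130, U := 85):
  S = 76
  Q = 226 − 6·76 = -230
  U = 85
  K = 130
  T = 138 + 6·85 + 4·130 = 1168
Option 3 (K + 6):
  S = 76
  Q = 226 − 6·76 = -230
  U = 205 + 5·(-230) = -945
  K = 62 + 2·76 − 5·(-230) + 3·(-945) (+6 from intervention) = -1465
  T = 138 + 6·(-945) + 4·(-1465) = -11392
Comparing — Option 1: T=1168, Option 3: T=-11392. Highest is 1168 (Option 1).

1168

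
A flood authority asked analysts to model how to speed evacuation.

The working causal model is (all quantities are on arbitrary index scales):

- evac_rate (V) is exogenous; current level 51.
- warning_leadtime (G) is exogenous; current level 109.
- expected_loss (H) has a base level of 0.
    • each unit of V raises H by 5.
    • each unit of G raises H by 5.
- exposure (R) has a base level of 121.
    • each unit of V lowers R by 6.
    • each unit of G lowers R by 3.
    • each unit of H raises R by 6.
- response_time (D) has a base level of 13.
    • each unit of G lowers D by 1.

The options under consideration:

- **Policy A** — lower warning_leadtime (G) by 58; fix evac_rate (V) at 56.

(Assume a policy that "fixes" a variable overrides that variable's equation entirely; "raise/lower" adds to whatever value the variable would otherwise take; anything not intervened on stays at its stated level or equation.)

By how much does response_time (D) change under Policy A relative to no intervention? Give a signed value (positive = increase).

Baseline:
  G = 109
  D = 13 − 109 = -96
Policy A (G − 58, V := 56):
  G = 109 − 58 = 51
  D = 13 − 51 = -38
Change in D: -38 − (-96) = 58

58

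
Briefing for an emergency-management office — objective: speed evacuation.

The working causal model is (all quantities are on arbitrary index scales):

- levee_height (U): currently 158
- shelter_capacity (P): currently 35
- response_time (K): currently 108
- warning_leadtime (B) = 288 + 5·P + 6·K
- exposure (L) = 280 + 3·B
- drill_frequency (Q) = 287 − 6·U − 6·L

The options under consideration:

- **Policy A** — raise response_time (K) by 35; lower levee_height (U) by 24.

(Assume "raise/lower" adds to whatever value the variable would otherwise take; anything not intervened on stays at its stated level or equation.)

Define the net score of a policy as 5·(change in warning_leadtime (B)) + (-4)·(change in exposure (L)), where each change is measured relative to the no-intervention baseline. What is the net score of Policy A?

-1470

Baseline:
  P = 35
  K = 108
  B = 288 + 5·35 + 6·108 = 1111
  L = 280 + 3·1111 = 3613
Policy A (K + 35, U − 24):
  P = 35
  K = 108 + 35 = 143
  B = 288 + 5·35 + 6·143 = 1321
  L = 280 + 3·1321 = 4243
ΔB = 1321 − 1111 = 210; ΔL = 4243 − 3613 = 630
Score = 5·210 + (-4)·630 = -1470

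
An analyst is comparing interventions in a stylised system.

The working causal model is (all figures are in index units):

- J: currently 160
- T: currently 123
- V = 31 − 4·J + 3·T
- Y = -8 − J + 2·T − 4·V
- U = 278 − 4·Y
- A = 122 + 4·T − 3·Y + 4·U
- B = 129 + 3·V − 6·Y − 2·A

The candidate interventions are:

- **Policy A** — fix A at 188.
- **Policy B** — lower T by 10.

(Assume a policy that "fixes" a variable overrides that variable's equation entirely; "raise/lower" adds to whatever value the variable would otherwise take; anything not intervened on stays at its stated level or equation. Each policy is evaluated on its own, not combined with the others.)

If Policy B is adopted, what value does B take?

32363

Policy B (T − 10):
  J = 160
  T = 123 − 10 = 113
  V = 31 − 4·160 + 3·113 = -270
  Y = -8 − 160 + 2·113 − 4·(-270) = 1138
  U = 278 − 4·1138 = -4274
  A = 122 + 4·113 − 3·1138 + 4·(-4274) = -19936
  B = 129 + 3·(-270) − 6·1138 − 2·(-19936) = 32363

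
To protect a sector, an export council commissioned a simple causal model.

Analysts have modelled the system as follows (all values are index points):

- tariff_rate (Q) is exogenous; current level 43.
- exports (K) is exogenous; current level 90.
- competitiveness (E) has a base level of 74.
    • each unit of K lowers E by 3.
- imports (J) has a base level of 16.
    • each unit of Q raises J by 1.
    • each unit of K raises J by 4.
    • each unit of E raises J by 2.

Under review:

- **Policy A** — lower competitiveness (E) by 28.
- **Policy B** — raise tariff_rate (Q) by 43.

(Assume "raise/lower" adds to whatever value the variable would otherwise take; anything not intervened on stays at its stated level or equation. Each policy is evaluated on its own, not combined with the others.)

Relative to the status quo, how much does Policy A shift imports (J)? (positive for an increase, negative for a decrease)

-56

Baseline:
  Q = 43
  K = 90
  E = 74 − 3·90 = -196
  J = 16 + 43 + 4·90 + 2·(-196) = 27
Policy A (E − 28):
  Q = 43
  K = 90
  E = 74 − 3·90 (−28 from intervention) = -224
  J = 16 + 43 + 4·90 + 2·(-224) = -29
Change in J: -29 − 27 = -56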